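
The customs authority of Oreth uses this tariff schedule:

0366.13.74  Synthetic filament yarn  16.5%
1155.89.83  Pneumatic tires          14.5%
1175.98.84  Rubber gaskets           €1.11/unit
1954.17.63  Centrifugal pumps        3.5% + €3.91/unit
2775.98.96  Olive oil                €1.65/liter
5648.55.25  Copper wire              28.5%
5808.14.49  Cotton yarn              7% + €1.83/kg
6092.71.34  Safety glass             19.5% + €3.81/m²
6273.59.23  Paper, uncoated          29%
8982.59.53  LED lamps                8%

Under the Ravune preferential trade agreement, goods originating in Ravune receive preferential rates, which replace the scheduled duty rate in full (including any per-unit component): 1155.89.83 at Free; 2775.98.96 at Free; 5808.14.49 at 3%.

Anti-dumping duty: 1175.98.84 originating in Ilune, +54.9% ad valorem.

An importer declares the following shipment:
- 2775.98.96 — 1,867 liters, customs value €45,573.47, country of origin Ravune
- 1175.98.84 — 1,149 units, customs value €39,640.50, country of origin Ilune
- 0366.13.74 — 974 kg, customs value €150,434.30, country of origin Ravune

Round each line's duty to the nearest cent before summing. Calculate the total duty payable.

€47,859.68

Line 1 (2775.98.96, Ravune, 1,867 liters, €45,573.47):
Base rate for 2775.98.96 is €1.65/liter.
Origin Ravune qualifies under the Oreth–Ravune agreement and 2775.98.96 is covered: preferential rate Free applies instead.
Duty = €45,573.47 × 0% = €0.00.
Line 2 (1175.98.84, Ilune, 1,149 units, €39,640.50):
Base rate for 1175.98.84 is €1.11/unit.
Additional duty on 1175.98.84 from Ilune: +54.9% ad valorem. Applied ad valorem rate = 54.9%.
Duty = €39,640.50 × 54.9% + 1,149 × €1.11 = €23,038.02.
Line 3 (0366.13.74, Ravune, 974 kg, €150,434.30):
Base rate for 0366.13.74 is 16.5%.
Origin Ravune is the FTA partner but 0366.13.74 is not on the preference list; base rate stands.
Duty = €150,434.30 × 16.5% = €24,821.66.
Total = €0.00 + €23,038.02 + €24,821.66 = €47,859.68.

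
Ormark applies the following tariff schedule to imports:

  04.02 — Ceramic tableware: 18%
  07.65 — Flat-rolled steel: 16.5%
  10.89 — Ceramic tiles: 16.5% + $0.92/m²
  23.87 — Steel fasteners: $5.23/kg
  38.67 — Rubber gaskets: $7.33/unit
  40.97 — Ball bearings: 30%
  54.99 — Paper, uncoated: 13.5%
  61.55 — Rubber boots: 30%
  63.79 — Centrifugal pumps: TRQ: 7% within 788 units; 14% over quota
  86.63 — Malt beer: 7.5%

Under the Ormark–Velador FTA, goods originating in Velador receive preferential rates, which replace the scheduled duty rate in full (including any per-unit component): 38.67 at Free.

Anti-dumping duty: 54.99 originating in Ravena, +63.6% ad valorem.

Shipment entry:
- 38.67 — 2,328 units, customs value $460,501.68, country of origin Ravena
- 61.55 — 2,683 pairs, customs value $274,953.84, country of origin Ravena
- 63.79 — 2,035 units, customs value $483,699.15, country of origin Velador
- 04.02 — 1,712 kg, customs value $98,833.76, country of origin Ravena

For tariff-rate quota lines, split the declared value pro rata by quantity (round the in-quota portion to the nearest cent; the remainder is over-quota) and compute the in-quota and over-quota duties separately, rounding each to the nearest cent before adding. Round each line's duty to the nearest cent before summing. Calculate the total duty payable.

$171,947.37

Line 1 (38.67, Ravena, 2,328 units, $460,501.68):
Base rate for 38.67 is $7.33/unit.
38.67 has an FTA preferential rate, but origin Ravena is not Velador; base rate stands.
Duty = 2,328 × $7.33 = $17,064.24.
Line 2 (61.55, Ravena, 2,683 pairs, $274,953.84):
Base rate for 61.55 is 30%.
Duty = $274,953.84 × 30% = $82,486.15.
Line 3 (63.79, Velador, 2,035 units, $483,699.15):
Code 63.79 is under a tariff-rate quota (threshold 788 units). In-quota: 788 units at 7%; over-quota: 1,247 units at 14%.
Pro-rata value split: in-quota = $483,699.15 × 788/2,035 = $187,299.72; over-quota = $483,699.15 − $187,299.72 = $296,399.43.
In-quota duty = $187,299.72 × 7% = $13,110.98. Over-quota duty = $296,399.43 × 14% = $41,495.92.
Line duty = $13,110.98 + $41,495.92 = $54,606.90.
Line 4 (04.02, Ravena, 1,712 kg, $98,833.76):
Base rate for 04.02 is 18%.
Duty = $98,833.76 × 18% = $17,790.08.
Total = $17,064.24 + $82,486.15 + $54,606.90 + $17,790.08 = $171,947.37.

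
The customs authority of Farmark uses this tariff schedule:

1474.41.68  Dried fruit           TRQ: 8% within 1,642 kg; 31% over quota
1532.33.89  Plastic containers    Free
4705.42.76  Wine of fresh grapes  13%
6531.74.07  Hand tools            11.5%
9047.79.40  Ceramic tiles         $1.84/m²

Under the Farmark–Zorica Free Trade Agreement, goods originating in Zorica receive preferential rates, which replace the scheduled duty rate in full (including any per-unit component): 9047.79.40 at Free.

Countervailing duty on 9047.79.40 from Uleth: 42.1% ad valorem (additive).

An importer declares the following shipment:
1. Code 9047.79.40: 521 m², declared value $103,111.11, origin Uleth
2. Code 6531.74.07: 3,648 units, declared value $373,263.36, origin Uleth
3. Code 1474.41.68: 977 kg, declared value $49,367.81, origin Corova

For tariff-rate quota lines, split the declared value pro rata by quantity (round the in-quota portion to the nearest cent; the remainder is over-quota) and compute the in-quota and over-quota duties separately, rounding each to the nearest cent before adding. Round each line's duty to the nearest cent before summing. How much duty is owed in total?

$91,243.13

Line 1 (9047.79.40, Uleth, 521 m², $103,111.11):
Base rate for 9047.79.40 is $1.84/m².
9047.79.40 has an FTA preferential rate, but origin Uleth is not Zorica; base rate stands.
Additional duty on 9047.79.40 from Uleth: +42.1% ad valorem. Applied ad valorem rate = 42.1%.
Duty = $103,111.11 × 42.1% + 521 × $1.84 = $44,368.42.
Line 2 (6531.74.07, Uleth, 3,648 units, $373,263.36):
Base rate for 6531.74.07 is 11.5%.
Duty = $373,263.36 × 11.5% = $42,925.29.
Line 3 (1474.41.68, Corova, 977 kg, $49,367.81):
Code 1474.41.68 is under a tariff-rate quota (threshold 1,642 kg). Quantity 977 kg is within the quota, so the in-quota rate 8% applies to the full value.
Duty = $49,367.81 × 8% = $3,949.42.
Total = $44,368.42 + $42,925.29 + $3,949.42 = $91,243.13.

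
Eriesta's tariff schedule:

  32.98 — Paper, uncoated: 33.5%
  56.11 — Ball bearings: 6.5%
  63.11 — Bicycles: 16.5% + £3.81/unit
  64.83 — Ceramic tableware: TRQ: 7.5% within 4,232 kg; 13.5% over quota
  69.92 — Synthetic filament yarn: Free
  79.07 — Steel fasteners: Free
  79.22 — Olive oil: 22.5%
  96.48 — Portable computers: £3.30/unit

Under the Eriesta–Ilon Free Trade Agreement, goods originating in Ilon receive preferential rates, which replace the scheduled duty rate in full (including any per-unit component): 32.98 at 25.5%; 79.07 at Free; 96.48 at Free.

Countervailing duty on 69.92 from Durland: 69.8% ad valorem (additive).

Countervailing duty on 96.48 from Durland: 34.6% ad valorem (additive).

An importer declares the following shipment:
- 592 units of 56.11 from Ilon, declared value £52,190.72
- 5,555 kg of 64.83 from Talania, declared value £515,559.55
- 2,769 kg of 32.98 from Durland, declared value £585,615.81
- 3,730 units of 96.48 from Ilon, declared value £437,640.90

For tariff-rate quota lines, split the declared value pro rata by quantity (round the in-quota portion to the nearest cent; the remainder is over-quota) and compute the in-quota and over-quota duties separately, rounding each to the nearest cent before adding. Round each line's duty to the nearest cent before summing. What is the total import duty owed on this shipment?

£245,607.92

Line 1 (56.11, Ilon, 592 units, £52,190.72):
Base rate for 56.11 is 6.5%.
Origin Ilon is the FTA partner but 56.11 is not on the preference list; base rate stands.
Duty = £52,190.72 × 6.5% = £3,392.40.
Line 2 (64.83, Talania, 5,555 kg, £515,559.55):
Code 64.83 is under a tariff-rate quota (threshold 4,232 kg). In-quota: 4,232 kg at 7.5%; over-quota: 1,323 kg at 13.5%.
Pro-rata value split: in-quota = £515,559.55 × 4,232/5,555 = £392,771.92; over-quota = £515,559.55 − £392,771.92 = £122,787.63.
In-quota duty = £392,771.92 × 7.5% = £29,457.89. Over-quota duty = £122,787.63 × 13.5% = £16,576.33.
Line duty = £29,457.89 + £16,576.33 = £46,034.22.
Line 3 (32.98, Durland, 2,769 kg, £585,615.81):
Base rate for 32.98 is 33.5%.
32.98 has an FTA preferential rate, but origin Durland is not Ilon; base rate stands.
Duty = £585,615.81 × 33.5% = £196,181.30.
Line 4 (96.48, Ilon, 3,730 units, £437,640.90):
Base rate for 96.48 is £3.30/unit.
Origin Ilon qualifies under the Eriesta–Ilon agreement and 96.48 is covered: preferential rate Free applies instead.
The additional-duty order on 96.48 targets Durland, not Ilon; it does not apply.
Duty = £437,640.90 × 0% = £0.00.
Total = £3,392.40 + £46,034.22 + £196,181.30 + £0.00 = £245,607.92.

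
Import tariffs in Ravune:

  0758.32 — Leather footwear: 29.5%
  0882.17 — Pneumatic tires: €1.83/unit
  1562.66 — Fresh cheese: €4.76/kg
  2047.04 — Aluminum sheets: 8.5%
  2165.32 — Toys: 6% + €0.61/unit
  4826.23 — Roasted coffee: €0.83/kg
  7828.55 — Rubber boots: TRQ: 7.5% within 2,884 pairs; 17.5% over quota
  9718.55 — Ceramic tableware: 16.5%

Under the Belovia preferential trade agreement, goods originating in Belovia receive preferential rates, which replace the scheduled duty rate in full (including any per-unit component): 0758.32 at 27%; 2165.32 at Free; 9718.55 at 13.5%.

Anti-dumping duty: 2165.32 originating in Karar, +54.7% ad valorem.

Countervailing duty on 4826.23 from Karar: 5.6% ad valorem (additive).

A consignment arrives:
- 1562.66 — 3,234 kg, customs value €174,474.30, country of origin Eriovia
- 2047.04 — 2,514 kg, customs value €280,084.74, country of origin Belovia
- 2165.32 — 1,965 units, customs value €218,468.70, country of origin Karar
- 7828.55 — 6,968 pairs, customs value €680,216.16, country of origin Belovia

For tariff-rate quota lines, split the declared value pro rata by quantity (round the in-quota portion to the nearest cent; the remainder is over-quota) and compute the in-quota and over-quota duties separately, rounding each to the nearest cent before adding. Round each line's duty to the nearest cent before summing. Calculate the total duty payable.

€263,894.41

Line 1 (1562.66, Eriovia, 3,234 kg, €174,474.30):
Base rate for 1562.66 is €4.76/kg.
Duty = 3,234 × €4.76 = €15,393.84.
Line 2 (2047.04, Belovia, 2,514 kg, €280,084.74):
Base rate for 2047.04 is 8.5%.
Origin Belovia is the FTA partner but 2047.04 is not on the preference list; base rate stands.
Duty = €280,084.74 × 8.5% = €23,807.20.
Line 3 (2165.32, Karar, 1,965 units, €218,468.70):
Base rate for 2165.32 is 6% + €0.61/unit.
2165.32 has an FTA preferential rate, but origin Karar is not Belovia; base rate stands.
Additional duty on 2165.32 from Karar: +54.7%. Applied ad valorem rate: 6% + 54.7% = 60.7%.
Duty = €218,468.70 × 60.7% + 1,965 × €0.61 = €133,809.15.
Line 4 (7828.55, Belovia, 6,968 pairs, €680,216.16):
Code 7828.55 is under a tariff-rate quota (threshold 2,884 pairs). In-quota: 2,884 pairs at 7.5%; over-quota: 4,084 pairs at 17.5%.
Pro-rata value split: in-quota = €680,216.16 × 2,884/6,968 = €281,536.08; over-quota = €680,216.16 − €281,536.08 = €398,680.08.
In-quota duty = €281,536.08 × 7.5% = €21,115.21. Over-quota duty = €398,680.08 × 17.5% = €69,769.01.
Line duty = €21,115.21 + €69,769.01 = €90,884.22.
Total = €15,393.84 + €23,807.20 + €133,809.15 + €90,884.22 = €263,894.41.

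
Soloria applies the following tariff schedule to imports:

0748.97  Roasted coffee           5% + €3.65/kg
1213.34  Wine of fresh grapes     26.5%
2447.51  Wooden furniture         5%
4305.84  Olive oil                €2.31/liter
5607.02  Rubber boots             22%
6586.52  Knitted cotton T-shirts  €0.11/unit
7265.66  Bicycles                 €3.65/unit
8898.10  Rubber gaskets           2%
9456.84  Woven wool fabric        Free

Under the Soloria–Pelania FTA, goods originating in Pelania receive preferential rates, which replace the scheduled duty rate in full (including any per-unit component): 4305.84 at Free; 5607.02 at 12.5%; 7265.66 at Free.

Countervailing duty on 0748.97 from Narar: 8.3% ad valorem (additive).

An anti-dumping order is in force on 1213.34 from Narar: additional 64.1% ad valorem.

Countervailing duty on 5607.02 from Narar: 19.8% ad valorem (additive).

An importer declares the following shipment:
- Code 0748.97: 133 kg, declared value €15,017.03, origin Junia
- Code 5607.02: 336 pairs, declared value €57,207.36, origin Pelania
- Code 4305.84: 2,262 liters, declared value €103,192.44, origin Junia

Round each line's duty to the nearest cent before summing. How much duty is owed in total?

Line 1 (0748.97, Junia, 133 kg, €15,017.03):
Base rate for 0748.97 is 5% + €3.65/kg.
The additional-duty order on 0748.97 targets Narar, not Junia; it does not apply.
Duty = €15,017.03 × 5% + 133 × €3.65 = €1,236.30.
Line 2 (5607.02, Pelania, 336 pairs, €57,207.36):
Base rate for 5607.02 is 22%.
Origin Pelania qualifies under the Soloria–Pelania agreement and 5607.02 is covered: preferential rate 12.5% applies instead.
The additional-duty order on 5607.02 targets Narar, not Pelania; it does not apply.
Duty = €57,207.36 × 12.5% = €7,150.92.
Line 3 (4305.84, Junia, 2,262 liters, €103,192.44):
Base rate for 4305.84 is €2.31/liter.
4305.84 has an FTA preferential rate, but origin Junia is not Pelania; base rate stands.
Duty = 2,262 × €2.31 = €5,225.22.
Total = €1,236.30 + €7,150.92 + €5,225.22 = €13,612.44.

€13,612.44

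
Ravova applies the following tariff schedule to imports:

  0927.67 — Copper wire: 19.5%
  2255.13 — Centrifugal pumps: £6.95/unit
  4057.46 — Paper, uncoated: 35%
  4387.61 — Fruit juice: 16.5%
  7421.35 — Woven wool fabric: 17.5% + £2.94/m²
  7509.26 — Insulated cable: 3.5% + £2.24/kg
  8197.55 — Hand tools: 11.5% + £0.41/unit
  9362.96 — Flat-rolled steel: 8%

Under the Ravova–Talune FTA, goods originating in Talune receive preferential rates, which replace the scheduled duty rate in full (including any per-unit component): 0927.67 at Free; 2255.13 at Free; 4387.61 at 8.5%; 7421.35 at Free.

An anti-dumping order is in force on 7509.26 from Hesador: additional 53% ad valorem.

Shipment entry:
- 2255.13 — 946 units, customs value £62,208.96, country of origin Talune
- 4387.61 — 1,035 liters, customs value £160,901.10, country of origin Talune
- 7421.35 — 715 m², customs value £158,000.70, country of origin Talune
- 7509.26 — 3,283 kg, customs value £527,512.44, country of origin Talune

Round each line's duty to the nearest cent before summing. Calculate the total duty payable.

£39,493.45

Line 1 (2255.13, Talune, 946 units, £62,208.96):
Base rate for 2255.13 is £6.95/unit.
Origin Talune qualifies under the Ravova–Talune agreement and 2255.13 is covered: preferential rate Free applies instead.
Duty = £62,208.96 × 0% = £0.00.
Line 2 (4387.61, Talune, 1,035 liters, £160,901.10):
Base rate for 4387.61 is 16.5%.
Origin Talune qualifies under the Ravova–Talune agreement and 4387.61 is covered: preferential rate 8.5% applies instead.
Duty = £160,901.10 × 8.5% = £13,676.59.
Line 3 (7421.35, Talune, 715 m², £158,000.70):
Base rate for 7421.35 is 17.5% + £2.94/m².
Origin Talune qualifies under the Ravova–Talune agreement and 7421.35 is covered: preferential rate Free applies instead.
Duty = £158,000.70 × 0% = £0.00.
Line 4 (7509.26, Talune, 3,283 kg, £527,512.44):
Base rate for 7509.26 is 3.5% + £2.24/kg.
Origin Talune is the FTA partner but 7509.26 is not on the preference list; base rate stands.
The additional-duty order on 7509.26 targets Hesador, not Talune; it does not apply.
Duty = £527,512.44 × 3.5% + 3,283 × £2.24 = £25,816.86.
Total = £0.00 + £13,676.59 + £0.00 + £25,816.86 = £39,493.45.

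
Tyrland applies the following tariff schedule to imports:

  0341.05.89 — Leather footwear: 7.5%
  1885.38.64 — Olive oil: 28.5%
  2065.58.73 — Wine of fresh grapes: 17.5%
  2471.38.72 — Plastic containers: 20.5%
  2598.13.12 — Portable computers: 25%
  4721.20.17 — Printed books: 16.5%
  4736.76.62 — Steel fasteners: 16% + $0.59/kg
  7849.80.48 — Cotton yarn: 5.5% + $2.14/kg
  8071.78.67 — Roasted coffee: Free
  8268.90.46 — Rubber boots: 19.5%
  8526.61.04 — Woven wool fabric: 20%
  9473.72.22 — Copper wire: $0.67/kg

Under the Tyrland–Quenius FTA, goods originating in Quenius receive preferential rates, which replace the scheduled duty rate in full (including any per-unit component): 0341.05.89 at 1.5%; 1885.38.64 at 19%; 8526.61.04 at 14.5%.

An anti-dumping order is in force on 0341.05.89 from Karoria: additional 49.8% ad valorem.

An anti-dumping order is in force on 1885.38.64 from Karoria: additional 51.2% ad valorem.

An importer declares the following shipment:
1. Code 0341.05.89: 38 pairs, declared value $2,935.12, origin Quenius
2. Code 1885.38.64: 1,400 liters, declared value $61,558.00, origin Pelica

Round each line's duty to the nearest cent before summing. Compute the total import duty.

$17,588.06

Line 1 (0341.05.89, Quenius, 38 pairs, $2,935.12):
Base rate for 0341.05.89 is 7.5%.
Origin Quenius qualifies under the Tyrland–Quenius agreement and 0341.05.89 is covered: preferential rate 1.5% applies instead.
The additional-duty order on 0341.05.89 targets Karoria, not Quenius; it does not apply.
Duty = $2,935.12 × 1.5% = $44.03.
Line 2 (1885.38.64, Pelica, 1,400 liters, $61,558.00):
Base rate for 1885.38.64 is 28.5%.
1885.38.64 has an FTA preferential rate, but origin Pelica is not Quenius; base rate stands.
The additional-duty order on 1885.38.64 targets Karoria, not Pelica; it does not apply.
Duty = $61,558.00 × 28.5% = $17,544.03.
Total = $44.03 + $17,544.03 = $17,588.06.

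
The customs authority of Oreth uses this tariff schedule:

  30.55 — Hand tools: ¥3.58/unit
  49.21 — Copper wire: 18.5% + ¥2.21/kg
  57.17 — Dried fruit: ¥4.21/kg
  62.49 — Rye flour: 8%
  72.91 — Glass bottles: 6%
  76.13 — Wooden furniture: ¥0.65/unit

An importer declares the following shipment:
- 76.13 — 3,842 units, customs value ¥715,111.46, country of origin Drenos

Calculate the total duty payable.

Line 1 (76.13, Drenos, 3,842 units, ¥715,111.46):
Base rate for 76.13 is ¥0.65/unit.
Duty = 3,842 × ¥0.65 = ¥2,497.30.

¥2,497.30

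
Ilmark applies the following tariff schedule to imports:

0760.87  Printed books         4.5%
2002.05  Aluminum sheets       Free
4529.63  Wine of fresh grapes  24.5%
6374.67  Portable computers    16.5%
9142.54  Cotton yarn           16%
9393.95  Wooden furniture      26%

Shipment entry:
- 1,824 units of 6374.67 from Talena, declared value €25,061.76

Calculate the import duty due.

Line 1 (6374.67, Talena, 1,824 units, €25,061.76):
Base rate for 6374.67 is 16.5%.
Duty = €25,061.76 × 16.5% = €4,135.19.

€4,135.19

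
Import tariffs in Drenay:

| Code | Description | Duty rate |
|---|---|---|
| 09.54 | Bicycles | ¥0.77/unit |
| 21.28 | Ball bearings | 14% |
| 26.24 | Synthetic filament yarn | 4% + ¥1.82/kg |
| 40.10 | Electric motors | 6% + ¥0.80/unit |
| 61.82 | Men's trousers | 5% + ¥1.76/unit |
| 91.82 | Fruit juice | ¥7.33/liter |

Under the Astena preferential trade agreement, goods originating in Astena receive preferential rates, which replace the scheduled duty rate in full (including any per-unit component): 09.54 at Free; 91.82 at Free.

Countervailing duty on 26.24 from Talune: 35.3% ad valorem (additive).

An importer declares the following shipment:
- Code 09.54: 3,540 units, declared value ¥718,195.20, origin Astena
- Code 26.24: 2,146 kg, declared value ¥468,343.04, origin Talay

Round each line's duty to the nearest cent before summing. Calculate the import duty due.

¥22,639.44

Line 1 (09.54, Astena, 3,540 units, ¥718,195.20):
Base rate for 09.54 is ¥0.77/unit.
Origin Astena qualifies under the Drenay–Astena agreement and 09.54 is covered: preferential rate Free applies instead.
Duty = ¥718,195.20 × 0% = ¥0.00.
Line 2 (26.24, Talay, 2,146 kg, ¥468,343.04):
Base rate for 26.24 is 4% + ¥1.82/kg.
The additional-duty order on 26.24 targets Talune, not Talay; it does not apply.
Duty = ¥468,343.04 × 4% + 2,146 × ¥1.82 = ¥22,639.44.
Total = ¥0.00 + ¥22,639.44 = ¥22,639.44.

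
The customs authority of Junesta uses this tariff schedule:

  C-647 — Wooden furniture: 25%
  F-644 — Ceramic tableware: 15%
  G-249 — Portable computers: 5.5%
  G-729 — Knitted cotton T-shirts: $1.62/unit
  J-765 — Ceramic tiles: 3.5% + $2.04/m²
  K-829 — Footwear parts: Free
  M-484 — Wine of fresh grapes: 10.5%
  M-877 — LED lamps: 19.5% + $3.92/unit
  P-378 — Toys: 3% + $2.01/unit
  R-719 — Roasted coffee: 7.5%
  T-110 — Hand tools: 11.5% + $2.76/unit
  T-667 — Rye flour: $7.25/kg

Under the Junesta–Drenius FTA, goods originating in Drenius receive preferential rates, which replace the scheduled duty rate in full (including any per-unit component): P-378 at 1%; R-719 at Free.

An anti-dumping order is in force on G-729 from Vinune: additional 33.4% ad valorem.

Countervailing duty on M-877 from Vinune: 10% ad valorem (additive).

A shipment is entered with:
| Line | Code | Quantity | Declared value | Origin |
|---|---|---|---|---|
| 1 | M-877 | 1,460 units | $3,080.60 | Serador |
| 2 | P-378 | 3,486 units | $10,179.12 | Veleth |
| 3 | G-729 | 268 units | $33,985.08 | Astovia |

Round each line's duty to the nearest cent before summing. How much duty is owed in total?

Line 1 (M-877, Serador, 1,460 units, $3,080.60):
Base rate for M-877 is 19.5% + $3.92/unit.
The additional-duty order on M-877 targets Vinune, not Serador; it does not apply.
Duty = $3,080.60 × 19.5% + 1,460 × $3.92 = $6,323.92.
Line 2 (P-378, Veleth, 3,486 units, $10,179.12):
Base rate for P-378 is 3% + $2.01/unit.
P-378 has an FTA preferential rate, but origin Veleth is not Drenius; base rate stands.
Duty = $10,179.12 × 3% + 3,486 × $2.01 = $7,312.23.
Line 3 (G-729, Astovia, 268 units, $33,985.08):
Base rate for G-729 is $1.62/unit.
The additional-duty order on G-729 targets Vinune, not Astovia; it does not apply.
Duty = 268 × $1.62 = $434.16.
Total = $6,323.92 + $7,312.23 + $434.16 = $14,070.31.

$14,070.31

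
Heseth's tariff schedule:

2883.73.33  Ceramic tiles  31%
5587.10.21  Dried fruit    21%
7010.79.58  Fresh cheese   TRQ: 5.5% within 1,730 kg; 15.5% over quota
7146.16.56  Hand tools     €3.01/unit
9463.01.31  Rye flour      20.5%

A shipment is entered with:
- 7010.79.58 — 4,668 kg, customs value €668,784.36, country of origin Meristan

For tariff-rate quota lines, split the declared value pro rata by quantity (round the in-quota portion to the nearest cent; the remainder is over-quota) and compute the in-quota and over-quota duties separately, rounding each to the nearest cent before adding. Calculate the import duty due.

Line 1 (7010.79.58, Meristan, 4,668 kg, €668,784.36):
Code 7010.79.58 is under a tariff-rate quota (threshold 1,730 kg). In-quota: 1,730 kg at 5.5%; over-quota: 2,938 kg at 15.5%.
Pro-rata value split: in-quota = €668,784.36 × 1,730/4,668 = €247,857.10; over-quota = €668,784.36 − €247,857.10 = €420,927.26.
In-quota duty = €247,857.10 × 5.5% = €13,632.14. Over-quota duty = €420,927.26 × 15.5% = €65,243.73.
Line duty = €13,632.14 + €65,243.73 = €78,875.87.

€78,875.87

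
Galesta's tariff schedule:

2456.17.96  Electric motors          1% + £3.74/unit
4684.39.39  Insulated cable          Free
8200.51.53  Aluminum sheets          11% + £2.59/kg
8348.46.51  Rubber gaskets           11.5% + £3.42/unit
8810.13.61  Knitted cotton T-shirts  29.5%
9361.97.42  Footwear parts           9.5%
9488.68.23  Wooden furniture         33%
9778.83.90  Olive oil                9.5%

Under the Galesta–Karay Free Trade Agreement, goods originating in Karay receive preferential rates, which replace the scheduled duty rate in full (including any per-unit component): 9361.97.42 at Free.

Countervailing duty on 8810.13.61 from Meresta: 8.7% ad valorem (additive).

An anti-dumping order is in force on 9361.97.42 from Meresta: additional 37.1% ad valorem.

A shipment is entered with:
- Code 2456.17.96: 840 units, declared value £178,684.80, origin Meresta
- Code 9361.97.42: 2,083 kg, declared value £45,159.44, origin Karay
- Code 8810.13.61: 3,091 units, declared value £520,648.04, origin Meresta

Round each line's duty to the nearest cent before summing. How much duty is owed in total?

£203,816.00

Line 1 (2456.17.96, Meresta, 840 units, £178,684.80):
Base rate for 2456.17.96 is 1% + £3.74/unit.
Duty = £178,684.80 × 1% + 840 × £3.74 = £4,928.45.
Line 2 (9361.97.42, Karay, 2,083 kg, £45,159.44):
Base rate for 9361.97.42 is 9.5%.
Origin Karay qualifies under the Galesta–Karay agreement and 9361.97.42 is covered: preferential rate Free applies instead.
The additional-duty order on 9361.97.42 targets Meresta, not Karay; it does not apply.
Duty = £45,159.44 × 0% = £0.00.
Line 3 (8810.13.61, Meresta, 3,091 units, £520,648.04):
Base rate for 8810.13.61 is 29.5%.
Additional duty on 8810.13.61 from Meresta: +8.7%. Applied ad valorem rate: 29.5% + 8.7% = 38.2%.
Duty = £520,648.04 × 38.2% = £198,887.55.
Total = £4,928.45 + £0.00 + £198,887.55 = £203,816.00.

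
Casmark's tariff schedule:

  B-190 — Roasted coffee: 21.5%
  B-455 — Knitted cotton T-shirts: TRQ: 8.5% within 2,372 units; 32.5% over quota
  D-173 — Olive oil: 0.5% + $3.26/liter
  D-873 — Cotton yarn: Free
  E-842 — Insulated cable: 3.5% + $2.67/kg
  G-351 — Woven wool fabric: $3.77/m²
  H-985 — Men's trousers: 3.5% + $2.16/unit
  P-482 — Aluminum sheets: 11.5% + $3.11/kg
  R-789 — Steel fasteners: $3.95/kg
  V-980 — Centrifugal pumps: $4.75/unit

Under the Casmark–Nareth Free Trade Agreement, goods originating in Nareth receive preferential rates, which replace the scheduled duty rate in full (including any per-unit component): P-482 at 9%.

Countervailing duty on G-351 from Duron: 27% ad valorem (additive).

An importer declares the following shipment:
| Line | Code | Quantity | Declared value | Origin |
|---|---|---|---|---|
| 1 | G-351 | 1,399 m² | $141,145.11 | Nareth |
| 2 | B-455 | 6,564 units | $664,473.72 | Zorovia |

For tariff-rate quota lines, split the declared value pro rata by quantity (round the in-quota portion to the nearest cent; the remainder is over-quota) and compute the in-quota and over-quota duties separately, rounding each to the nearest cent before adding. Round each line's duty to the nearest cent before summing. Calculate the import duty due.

$163,599.97

Line 1 (G-351, Nareth, 1,399 m², $141,145.11):
Base rate for G-351 is $3.77/m².
Origin Nareth is the FTA partner but G-351 is not on the preference list; base rate stands.
The additional-duty order on G-351 targets Duron, not Nareth; it does not apply.
Duty = 1,399 × $3.77 = $5,274.23.
Line 2 (B-455, Zorovia, 6,564 units, $664,473.72):
Code B-455 is under a tariff-rate quota (threshold 2,372 units). In-quota: 2,372 units at 8.5%; over-quota: 4,192 units at 32.5%.
Pro-rata value split: in-quota = $664,473.72 × 2,372/6,564 = $240,117.56; over-quota = $664,473.72 − $240,117.56 = $424,356.16.
In-quota duty = $240,117.56 × 8.5% = $20,409.99. Over-quota duty = $424,356.16 × 32.5% = $137,915.75.
Line duty = $20,409.99 + $137,915.75 = $158,325.74.
Total = $5,274.23 + $158,325.74 = $163,599.97.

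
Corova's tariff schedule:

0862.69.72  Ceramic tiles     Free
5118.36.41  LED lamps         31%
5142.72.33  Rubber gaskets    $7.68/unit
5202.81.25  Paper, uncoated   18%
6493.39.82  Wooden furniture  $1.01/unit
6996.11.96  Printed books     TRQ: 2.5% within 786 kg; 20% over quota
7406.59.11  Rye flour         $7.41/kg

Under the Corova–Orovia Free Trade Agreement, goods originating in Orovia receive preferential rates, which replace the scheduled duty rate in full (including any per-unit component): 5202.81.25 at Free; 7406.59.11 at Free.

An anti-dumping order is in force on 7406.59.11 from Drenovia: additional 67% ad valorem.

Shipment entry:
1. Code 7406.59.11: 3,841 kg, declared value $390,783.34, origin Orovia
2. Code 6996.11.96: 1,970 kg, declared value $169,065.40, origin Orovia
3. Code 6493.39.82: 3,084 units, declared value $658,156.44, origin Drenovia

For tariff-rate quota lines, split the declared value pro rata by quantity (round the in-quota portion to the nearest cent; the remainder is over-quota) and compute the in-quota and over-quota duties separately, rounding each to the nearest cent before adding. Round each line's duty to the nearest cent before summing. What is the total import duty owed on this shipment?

$25,123.38

Line 1 (7406.59.11, Orovia, 3,841 kg, $390,783.34):
Base rate for 7406.59.11 is $7.41/kg.
Origin Orovia qualifies under the Corova–Orovia agreement and 7406.59.11 is covered: preferential rate Free applies instead.
The additional-duty order on 7406.59.11 targets Drenovia, not Orovia; it does not apply.
Duty = $390,783.34 × 0% = $0.00.
Line 2 (6996.11.96, Orovia, 1,970 kg, $169,065.40):
Code 6996.11.96 is under a tariff-rate quota (threshold 786 kg). In-quota: 786 kg at 2.5%; over-quota: 1,184 kg at 20%.
Pro-rata value split: in-quota = $169,065.40 × 786/1,970 = $67,454.52; over-quota = $169,065.40 − $67,454.52 = $101,610.88.
In-quota duty = $67,454.52 × 2.5% = $1,686.36. Over-quota duty = $101,610.88 × 20% = $20,322.18.
Line duty = $1,686.36 + $20,322.18 = $22,008.54.
Line 3 (6493.39.82, Drenovia, 3,084 units, $658,156.44):
Base rate for 6493.39.82 is $1.01/unit.
Duty = 3,084 × $1.01 = $3,114.84.
Total = $0.00 + $22,008.54 + $3,114.84 = $25,123.38.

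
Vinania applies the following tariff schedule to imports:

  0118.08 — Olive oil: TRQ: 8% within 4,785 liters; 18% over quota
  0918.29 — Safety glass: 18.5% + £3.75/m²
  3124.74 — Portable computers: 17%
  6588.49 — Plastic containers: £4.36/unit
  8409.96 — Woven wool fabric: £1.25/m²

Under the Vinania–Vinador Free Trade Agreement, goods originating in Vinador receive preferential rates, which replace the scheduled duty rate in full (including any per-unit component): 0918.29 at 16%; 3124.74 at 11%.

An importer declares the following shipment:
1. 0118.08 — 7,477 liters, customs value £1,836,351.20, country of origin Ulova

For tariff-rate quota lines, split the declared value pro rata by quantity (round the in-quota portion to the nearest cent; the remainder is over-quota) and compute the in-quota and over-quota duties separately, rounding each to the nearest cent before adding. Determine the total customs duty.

£213,023.62

Line 1 (0118.08, Ulova, 7,477 liters, £1,836,351.20):
Code 0118.08 is under a tariff-rate quota (threshold 4,785 liters). In-quota: 4,785 liters at 8%; over-quota: 2,692 liters at 18%.
Pro-rata value split: in-quota = £1,836,351.20 × 4,785/7,477 = £1,175,196.00; over-quota = £1,836,351.20 − £1,175,196.00 = £661,155.20.
In-quota duty = £1,175,196.00 × 8% = £94,015.68. Over-quota duty = £661,155.20 × 18% = £119,007.94.
Line duty = £94,015.68 + £119,007.94 = £213,023.62.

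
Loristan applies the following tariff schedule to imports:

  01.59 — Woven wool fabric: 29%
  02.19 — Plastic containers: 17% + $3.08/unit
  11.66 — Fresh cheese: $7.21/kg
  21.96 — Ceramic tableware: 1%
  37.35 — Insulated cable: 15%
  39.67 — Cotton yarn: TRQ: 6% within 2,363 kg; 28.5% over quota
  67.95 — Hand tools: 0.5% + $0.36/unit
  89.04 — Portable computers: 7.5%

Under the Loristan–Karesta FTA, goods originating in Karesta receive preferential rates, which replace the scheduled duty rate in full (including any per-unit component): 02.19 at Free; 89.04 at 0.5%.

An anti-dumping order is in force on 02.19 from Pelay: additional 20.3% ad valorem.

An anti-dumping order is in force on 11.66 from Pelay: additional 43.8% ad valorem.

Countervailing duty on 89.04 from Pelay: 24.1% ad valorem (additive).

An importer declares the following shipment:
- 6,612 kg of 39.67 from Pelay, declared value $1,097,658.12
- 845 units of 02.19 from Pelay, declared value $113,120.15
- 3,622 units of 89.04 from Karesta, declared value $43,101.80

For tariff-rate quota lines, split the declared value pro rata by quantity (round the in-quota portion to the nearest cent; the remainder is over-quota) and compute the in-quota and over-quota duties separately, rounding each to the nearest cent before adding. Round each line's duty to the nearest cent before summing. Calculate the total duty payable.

Line 1 (39.67, Pelay, 6,612 kg, $1,097,658.12):
Code 39.67 is under a tariff-rate quota (threshold 2,363 kg). In-quota: 2,363 kg at 6%; over-quota: 4,249 kg at 28.5%.
Pro-rata value split: in-quota = $1,097,658.12 × 2,363/6,612 = $392,281.63; over-quota = $1,097,658.12 − $392,281.63 = $705,376.49.
In-quota duty = $392,281.63 × 6% = $23,536.90. Over-quota duty = $705,376.49 × 28.5% = $201,032.30.
Line duty = $23,536.90 + $201,032.30 = $224,569.20.
Line 2 (02.19, Pelay, 845 units, $113,120.15):
Base rate for 02.19 is 17% + $3.08/unit.
02.19 has an FTA preferential rate, but origin Pelay is not Karesta; base rate stands.
Additional duty on 02.19 from Pelay: +20.3%. Applied ad valorem rate: 17% + 20.3% = 37.3%.
Duty = $113,120.15 × 37.3% + 845 × $3.08 = $44,796.42.
Line 3 (89.04, Karesta, 3,622 units, $43,101.80):
Base rate for 89.04 is 7.5%.
Origin Karesta qualifies under the Loristan–Karesta agreement and 89.04 is covered: preferential rate 0.5% applies instead.
The additional-duty order on 89.04 targets Pelay, not Karesta; it does not apply.
Duty = $43,101.80 × 0.5% = $215.51.
Total = $224,569.20 + $44,796.42 + $215.51 = $269,581.13.

$269,581.13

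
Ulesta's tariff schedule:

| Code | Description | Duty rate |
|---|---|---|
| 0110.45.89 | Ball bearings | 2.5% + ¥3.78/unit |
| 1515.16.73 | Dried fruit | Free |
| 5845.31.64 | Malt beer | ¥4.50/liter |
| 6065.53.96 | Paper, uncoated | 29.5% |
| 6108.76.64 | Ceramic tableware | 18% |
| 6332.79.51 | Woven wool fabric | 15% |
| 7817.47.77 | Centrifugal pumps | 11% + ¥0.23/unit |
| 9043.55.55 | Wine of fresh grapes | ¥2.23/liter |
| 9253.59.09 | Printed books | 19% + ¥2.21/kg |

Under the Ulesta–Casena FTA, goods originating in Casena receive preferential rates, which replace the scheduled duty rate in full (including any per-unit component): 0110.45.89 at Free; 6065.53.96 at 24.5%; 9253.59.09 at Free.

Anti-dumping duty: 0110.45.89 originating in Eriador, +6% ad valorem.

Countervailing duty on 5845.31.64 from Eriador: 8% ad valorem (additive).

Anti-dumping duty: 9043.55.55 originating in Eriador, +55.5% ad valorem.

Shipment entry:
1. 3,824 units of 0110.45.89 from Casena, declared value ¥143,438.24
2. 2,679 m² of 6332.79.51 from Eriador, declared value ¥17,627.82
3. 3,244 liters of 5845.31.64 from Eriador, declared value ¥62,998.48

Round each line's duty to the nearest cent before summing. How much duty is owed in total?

Line 1 (0110.45.89, Casena, 3,824 units, ¥143,438.24):
Base rate for 0110.45.89 is 2.5% + ¥3.78/unit.
Origin Casena qualifies under the Ulesta–Casena agreement and 0110.45.89 is covered: preferential rate Free applies instead.
The additional-duty order on 0110.45.89 targets Eriador, not Casena; it does not apply.
Duty = ¥143,438.24 × 0% = ¥0.00.
Line 2 (6332.79.51, Eriador, 2,679 m², ¥17,627.82):
Base rate for 6332.79.51 is 15%.
Duty = ¥17,627.82 × 15% = ¥2,644.17.
Line 3 (5845.31.64, Eriador, 3,244 liters, ¥62,998.48):
Base rate for 5845.31.64 is ¥4.50/liter.
Additional duty on 5845.31.64 from Eriador: +8% ad valorem. Applied ad valorem rate = 8%.
Duty = ¥62,998.48 × 8% + 3,244 × ¥4.50 = ¥19,637.88.
Total = ¥0.00 + ¥2,644.17 + ¥19,637.88 = ¥22,282.05.

¥22,282.05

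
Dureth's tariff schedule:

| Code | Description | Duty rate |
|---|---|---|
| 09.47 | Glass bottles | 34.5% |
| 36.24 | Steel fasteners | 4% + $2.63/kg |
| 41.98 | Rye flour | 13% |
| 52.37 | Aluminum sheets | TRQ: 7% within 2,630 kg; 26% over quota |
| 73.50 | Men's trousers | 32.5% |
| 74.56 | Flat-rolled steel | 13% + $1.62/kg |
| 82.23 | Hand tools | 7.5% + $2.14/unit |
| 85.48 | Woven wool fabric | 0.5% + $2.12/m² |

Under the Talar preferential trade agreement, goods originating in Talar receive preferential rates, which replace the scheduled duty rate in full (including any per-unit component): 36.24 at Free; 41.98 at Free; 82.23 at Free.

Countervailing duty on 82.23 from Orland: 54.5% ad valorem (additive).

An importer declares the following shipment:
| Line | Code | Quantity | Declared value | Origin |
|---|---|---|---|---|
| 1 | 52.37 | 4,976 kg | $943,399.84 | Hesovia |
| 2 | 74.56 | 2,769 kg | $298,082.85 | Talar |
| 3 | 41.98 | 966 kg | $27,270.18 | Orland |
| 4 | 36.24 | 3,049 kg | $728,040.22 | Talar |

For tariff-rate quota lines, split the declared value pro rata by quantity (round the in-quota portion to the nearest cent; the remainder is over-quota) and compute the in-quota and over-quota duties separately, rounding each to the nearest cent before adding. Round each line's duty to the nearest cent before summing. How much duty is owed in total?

$197,327.51

Line 1 (52.37, Hesovia, 4,976 kg, $943,399.84):
Code 52.37 is under a tariff-rate quota (threshold 2,630 kg). In-quota: 2,630 kg at 7%; over-quota: 2,346 kg at 26%.
Pro-rata value split: in-quota = $943,399.84 × 2,630/4,976 = $498,621.70; over-quota = $943,399.84 − $498,621.70 = $444,778.14.
In-quota duty = $498,621.70 × 7% = $34,903.52. Over-quota duty = $444,778.14 × 26% = $115,642.32.
Line duty = $34,903.52 + $115,642.32 = $150,545.84.
Line 2 (74.56, Talar, 2,769 kg, $298,082.85):
Base rate for 74.56 is 13% + $1.62/kg.
Origin Talar is the FTA partner but 74.56 is not on the preference list; base rate stands.
Duty = $298,082.85 × 13% + 2,769 × $1.62 = $43,236.55.
Line 3 (41.98, Orland, 966 kg, $27,270.18):
Base rate for 41.98 is 13%.
41.98 has an FTA preferential rate, but origin Orland is not Talar; base rate stands.
Duty = $27,270.18 × 13% = $3,545.12.
Line 4 (36.24, Talar, 3,049 kg, $728,040.22):
Base rate for 36.24 is 4% + $2.63/kg.
Origin Talar qualifies under the Dureth–Talar agreement and 36.24 is covered: preferential rate Free applies instead.
Duty = $728,040.22 × 0% = $0.00.
Total = $150,545.84 + $43,236.55 + $3,545.12 + $0.00 = $197,327.51.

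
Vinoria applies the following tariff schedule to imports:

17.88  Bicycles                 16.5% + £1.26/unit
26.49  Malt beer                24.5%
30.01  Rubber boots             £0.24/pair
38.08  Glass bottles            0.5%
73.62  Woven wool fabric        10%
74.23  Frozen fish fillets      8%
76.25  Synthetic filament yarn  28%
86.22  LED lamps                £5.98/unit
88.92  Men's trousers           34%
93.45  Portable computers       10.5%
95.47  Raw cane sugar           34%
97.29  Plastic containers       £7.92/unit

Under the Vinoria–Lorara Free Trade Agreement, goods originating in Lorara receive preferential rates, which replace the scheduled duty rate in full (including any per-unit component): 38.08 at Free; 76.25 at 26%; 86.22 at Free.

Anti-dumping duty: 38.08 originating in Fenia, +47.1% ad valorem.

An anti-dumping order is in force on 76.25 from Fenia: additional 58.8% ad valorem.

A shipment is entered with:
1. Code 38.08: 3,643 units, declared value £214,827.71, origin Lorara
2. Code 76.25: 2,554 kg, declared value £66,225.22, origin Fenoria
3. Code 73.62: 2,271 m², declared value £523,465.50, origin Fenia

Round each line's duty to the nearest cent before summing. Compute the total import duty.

£70,889.61

Line 1 (38.08, Lorara, 3,643 units, £214,827.71):
Base rate for 38.08 is 0.5%.
Origin Lorara qualifies under the Vinoria–Lorara agreement and 38.08 is covered: preferential rate Free applies instead.
The additional-duty order on 38.08 targets Fenia, not Lorara; it does not apply.
Duty = £214,827.71 × 0% = £0.00.
Line 2 (76.25, Fenoria, 2,554 kg, £66,225.22):
Base rate for 76.25 is 28%.
76.25 has an FTA preferential rate, but origin Fenoria is not Lorara; base rate stands.
The additional-duty order on 76.25 targets Fenia, not Fenoria; it does not apply.
Duty = £66,225.22 × 28% = £18,543.06.
Line 3 (73.62, Fenia, 2,271 m², £523,465.50):
Base rate for 73.62 is 10%.
Duty = £523,465.50 × 10% = £52,346.55.
Total = £0.00 + £18,543.06 + £52,346.55 = £70,889.61.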